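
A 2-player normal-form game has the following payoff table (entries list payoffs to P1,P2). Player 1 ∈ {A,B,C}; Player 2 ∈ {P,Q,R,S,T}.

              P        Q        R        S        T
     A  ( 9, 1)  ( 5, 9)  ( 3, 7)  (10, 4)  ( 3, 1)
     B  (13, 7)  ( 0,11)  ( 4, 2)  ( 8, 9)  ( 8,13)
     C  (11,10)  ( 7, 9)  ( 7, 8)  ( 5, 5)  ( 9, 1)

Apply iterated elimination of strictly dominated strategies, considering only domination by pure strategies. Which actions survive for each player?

P2 drop R (Q beats it: A:9>7 B:11>2 C:9>8)
P2 drop S (Q beats it: A:9>4 B:11>9 C:9>5)
P1 drop A (C beats it: P:11>9 Q:7>5 T:9>3)
P1→{B,C} P2→{P,Q,T}

Survivors P1:{B,C} P2:{P,Q,T}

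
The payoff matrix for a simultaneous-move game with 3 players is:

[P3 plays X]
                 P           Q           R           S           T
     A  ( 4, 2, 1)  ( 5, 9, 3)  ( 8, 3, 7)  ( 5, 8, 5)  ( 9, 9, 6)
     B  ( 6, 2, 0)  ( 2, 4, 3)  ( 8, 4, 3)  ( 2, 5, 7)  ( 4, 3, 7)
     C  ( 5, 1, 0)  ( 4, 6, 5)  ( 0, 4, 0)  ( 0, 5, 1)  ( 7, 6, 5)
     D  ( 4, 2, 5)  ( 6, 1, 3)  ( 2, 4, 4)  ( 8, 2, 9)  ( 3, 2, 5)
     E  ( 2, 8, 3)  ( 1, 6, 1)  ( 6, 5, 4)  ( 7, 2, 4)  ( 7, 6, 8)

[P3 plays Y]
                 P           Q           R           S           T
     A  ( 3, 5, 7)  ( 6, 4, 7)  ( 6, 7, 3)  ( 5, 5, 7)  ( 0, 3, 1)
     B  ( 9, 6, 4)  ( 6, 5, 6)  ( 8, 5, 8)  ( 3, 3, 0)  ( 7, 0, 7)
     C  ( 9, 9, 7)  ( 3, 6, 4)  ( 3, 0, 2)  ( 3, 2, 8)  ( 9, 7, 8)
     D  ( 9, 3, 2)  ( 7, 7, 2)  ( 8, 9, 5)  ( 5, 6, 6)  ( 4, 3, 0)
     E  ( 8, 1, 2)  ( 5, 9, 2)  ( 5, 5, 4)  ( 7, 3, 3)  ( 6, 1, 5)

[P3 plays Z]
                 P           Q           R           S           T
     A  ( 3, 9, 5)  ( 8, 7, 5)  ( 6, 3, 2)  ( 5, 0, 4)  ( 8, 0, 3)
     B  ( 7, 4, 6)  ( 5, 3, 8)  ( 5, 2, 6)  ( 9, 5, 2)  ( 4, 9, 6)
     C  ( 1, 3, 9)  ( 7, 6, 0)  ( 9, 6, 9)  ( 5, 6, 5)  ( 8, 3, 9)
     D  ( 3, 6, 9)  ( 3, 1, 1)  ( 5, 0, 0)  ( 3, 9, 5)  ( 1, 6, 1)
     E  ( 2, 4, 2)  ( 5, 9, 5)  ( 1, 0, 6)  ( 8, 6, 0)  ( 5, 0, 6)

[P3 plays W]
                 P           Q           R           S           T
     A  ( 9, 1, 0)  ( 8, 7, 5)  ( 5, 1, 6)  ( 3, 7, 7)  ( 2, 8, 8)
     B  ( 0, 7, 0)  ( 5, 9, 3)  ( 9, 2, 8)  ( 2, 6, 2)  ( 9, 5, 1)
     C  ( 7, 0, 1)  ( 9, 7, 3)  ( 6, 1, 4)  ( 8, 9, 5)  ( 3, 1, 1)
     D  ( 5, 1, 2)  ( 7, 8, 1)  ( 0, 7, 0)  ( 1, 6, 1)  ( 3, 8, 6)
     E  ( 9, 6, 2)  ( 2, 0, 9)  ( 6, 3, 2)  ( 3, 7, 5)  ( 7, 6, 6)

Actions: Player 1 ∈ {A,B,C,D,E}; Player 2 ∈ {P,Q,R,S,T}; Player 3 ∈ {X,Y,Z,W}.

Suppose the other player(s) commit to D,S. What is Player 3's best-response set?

u_3(X vs D,S) = 9
u_3(Y vs D,S) = 6
u_3(Z vs D,S) = 5
u_3(W vs D,S) = 1
max payoff 9 at {X}

P3 best: {X}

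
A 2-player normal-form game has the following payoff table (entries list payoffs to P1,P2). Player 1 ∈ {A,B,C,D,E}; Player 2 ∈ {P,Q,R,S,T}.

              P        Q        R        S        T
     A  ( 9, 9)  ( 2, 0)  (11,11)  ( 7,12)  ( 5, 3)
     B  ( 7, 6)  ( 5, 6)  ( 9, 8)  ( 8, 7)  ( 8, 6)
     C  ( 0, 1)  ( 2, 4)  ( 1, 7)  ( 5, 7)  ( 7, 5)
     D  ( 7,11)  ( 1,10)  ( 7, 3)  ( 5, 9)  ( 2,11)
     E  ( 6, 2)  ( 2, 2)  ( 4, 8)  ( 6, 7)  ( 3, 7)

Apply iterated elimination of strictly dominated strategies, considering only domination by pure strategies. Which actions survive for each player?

P1 drop C (B beats it: P:7>0 Q:5>2 R:9>1 S:8>5 T:8>7)
P1 drop D (A beats it: P:9>7 Q:2>1 R:11>7 S:7>5 T:5>2)
P1 drop E (B beats it: P:7>6 Q:5>2 R:9>4 S:8>6 T:8>3)
P2 drop P (R beats it: A:11>9 B:8>6)
P2 drop Q (R beats it: A:11>0 B:8>6)
P2 drop T (R beats it: A:11>3 B:8>6)
P1→{A,B} P2→{R,S}

Survivors P1:{A,B} P2:{R,S}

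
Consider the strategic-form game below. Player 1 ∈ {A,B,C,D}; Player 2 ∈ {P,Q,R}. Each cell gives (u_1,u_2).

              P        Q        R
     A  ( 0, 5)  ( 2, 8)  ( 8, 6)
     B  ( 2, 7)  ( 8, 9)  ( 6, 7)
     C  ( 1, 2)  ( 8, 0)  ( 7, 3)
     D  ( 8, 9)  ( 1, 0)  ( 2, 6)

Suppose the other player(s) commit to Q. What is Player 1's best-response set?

u_1(A vs Q) = 2
u_1(B vs Q) = 8
u_1(C vs Q) = 8
u_1(D vs Q) = 1
max payoff 8 at {B,C}

BR_1 = {B,C}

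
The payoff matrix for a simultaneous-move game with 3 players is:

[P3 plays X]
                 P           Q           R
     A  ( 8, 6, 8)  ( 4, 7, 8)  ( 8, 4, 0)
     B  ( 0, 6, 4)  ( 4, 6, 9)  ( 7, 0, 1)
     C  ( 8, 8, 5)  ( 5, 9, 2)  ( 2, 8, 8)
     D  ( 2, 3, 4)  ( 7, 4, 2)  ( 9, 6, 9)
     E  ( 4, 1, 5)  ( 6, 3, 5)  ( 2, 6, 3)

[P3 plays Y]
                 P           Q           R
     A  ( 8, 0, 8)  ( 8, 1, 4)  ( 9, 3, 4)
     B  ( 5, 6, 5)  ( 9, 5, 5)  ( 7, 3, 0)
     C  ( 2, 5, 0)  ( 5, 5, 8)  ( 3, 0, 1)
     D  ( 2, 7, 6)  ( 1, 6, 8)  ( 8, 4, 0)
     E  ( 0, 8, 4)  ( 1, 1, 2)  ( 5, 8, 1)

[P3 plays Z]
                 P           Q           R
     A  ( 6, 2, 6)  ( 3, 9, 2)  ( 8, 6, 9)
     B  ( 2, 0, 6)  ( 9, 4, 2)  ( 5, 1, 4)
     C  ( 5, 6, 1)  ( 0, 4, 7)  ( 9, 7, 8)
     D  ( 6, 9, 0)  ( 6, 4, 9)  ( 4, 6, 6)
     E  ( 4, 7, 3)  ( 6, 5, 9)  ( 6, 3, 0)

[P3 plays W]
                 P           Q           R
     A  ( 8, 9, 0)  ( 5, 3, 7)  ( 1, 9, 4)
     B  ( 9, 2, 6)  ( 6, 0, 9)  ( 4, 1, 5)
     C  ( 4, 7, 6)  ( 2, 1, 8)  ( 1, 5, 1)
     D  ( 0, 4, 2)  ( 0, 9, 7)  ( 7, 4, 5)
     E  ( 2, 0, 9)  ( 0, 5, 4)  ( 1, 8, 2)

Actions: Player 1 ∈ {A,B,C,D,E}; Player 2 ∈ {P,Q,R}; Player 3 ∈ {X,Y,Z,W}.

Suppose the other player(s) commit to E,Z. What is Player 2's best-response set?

u_2(P vs E,Z) = 7
u_2(Q vs E,Z) = 5
u_2(R vs E,Z) = 3
max payoff 7 at {P}

argmax u_2 = {P}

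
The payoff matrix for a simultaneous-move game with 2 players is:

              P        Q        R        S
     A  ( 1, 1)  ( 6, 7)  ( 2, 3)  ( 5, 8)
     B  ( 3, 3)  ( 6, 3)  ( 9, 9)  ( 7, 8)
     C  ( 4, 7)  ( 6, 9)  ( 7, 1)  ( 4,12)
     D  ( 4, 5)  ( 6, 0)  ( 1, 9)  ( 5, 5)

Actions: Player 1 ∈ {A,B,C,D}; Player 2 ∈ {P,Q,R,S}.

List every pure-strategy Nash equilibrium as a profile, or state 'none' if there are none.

Nash profiles: (B,R)

(A,P): not NE [P1→D gives 4>1; P2→S gives 8>1]
(A,Q): not NE [P2→S gives 8>7]
(A,R): not NE [P1→B gives 9>2; P2→S gives 8>3]
(A,S): not NE [P1→B gives 7>5]
(B,P): not NE [P1→D gives 4>3; P2→R gives 9>3]
(B,Q): not NE [P2→R gives 9>3]
(B,R): NE
(B,S): not NE [P2→R gives 9>8]
(C,P): not NE [P2→S gives 12>7]
(C,Q): not NE [P2→S gives 12>9]
(C,R): not NE [P1→B gives 9>7; P2→S gives 12>1]
(C,S): not NE [P1→B gives 7>4]
(D,P): not NE [P2→R gives 9>5]
(D,Q): not NE [P2→R gives 9>0]
(D,R): not NE [P1→B gives 9>1]
(D,S): not NE [P1→B gives 7>5; P2→R gives 9>5]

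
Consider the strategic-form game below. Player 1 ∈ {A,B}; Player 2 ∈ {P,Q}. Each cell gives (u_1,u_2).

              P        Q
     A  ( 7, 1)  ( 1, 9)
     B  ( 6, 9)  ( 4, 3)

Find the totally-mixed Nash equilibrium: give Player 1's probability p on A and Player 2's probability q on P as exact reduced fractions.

P1 indiff ⇒ q·7+(1-q)·1 = q·6+(1-q)·4 ⇒ q(1) = (1-q)(3) ⇒ q = 3/4
P2 indiff ⇒ p·1+(1-p)·9 = p·9+(1-p)·3 ⇒ p(-8) = (1-p)(-6) ⇒ p = 3/7

P1 mixes 3/7 on A; P2 mixes 3/4 on P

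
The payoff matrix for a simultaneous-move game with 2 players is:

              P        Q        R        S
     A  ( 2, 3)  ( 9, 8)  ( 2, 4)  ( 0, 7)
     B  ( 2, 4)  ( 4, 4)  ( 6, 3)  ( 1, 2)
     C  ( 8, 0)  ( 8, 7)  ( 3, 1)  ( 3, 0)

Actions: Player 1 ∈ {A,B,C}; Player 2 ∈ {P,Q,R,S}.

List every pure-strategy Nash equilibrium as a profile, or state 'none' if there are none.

(A,P): not NE [P1→C gives 8>2; P2→Q gives 8>3]
(A,Q): NE
(A,R): not NE [P1→B gives 6>2; P2→Q gives 8>4]
(A,S): not NE [P1→C gives 3>0; P2→Q gives 8>7]
(B,P): not NE [P1→C gives 8>2]
(B,Q): not NE [P1→A gives 9>4]
(B,R): not NE [P2→Q gives 4>3]
(B,S): not NE [P1→C gives 3>1; P2→Q gives 4>2]
(C,P): not NE [P2→Q gives 7>0]
(C,Q): not NE [P1→A gives 9>8]
(C,R): not NE [P1→B gives 6>3; P2→Q gives 7>1]
(C,S): not NE [P2→Q gives 7>0]

Nash profiles: (A,Q)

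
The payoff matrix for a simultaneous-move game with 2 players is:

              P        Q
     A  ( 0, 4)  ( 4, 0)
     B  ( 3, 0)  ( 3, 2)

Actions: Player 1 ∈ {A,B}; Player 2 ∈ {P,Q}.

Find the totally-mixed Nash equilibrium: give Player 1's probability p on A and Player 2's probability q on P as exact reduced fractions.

(p,q) = (1/3, 1/4)

P1 indiff ⇒ q·0+(1-q)·4 = q·3+(1-q)·3 ⇒ q(-3) = (1-q)(-1) ⇒ q = 1/4
P2 indiff ⇒ p·4+(1-p)·0 = p·0+(1-p)·2 ⇒ p(4) = (1-p)(2) ⇒ p = 1/3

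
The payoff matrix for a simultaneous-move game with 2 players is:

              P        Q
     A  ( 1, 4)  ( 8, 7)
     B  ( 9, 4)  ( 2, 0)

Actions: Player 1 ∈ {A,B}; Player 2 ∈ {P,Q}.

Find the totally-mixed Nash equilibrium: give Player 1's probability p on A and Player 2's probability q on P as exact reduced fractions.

P1 indiff ⇒ q·1+(1-q)·8 = q·9+(1-q)·2 ⇒ q(-8) = (1-q)(-6) ⇒ q = 3/7
P2 indiff ⇒ p·4+(1-p)·4 = p·7+(1-p)·0 ⇒ p(-3) = (1-p)(-4) ⇒ p = 4/7

(p,q) = (4/7, 3/7)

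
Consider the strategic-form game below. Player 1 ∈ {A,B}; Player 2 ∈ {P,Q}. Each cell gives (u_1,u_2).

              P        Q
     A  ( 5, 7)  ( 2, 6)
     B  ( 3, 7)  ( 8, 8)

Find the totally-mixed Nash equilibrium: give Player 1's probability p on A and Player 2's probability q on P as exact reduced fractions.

(p,q) = (1/2, 3/4)

P1 indiff ⇒ q·5+(1-q)·2 = q·3+(1-q)·8 ⇒ q(2) = (1-q)(6) ⇒ q = 3/4
P2 indiff ⇒ p·7+(1-p)·7 = p·6+(1-p)·8 ⇒ p(1) = (1-p)(1) ⇒ p = 1/2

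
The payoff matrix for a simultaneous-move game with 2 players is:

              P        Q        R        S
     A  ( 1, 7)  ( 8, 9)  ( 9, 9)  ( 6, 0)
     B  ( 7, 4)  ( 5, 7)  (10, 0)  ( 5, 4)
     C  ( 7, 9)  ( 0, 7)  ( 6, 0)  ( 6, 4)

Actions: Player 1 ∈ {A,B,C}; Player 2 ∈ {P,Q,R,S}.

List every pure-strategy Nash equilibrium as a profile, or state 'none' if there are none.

NE set: (A,Q), (C,P)

(A,P): not NE [P1→C gives 7>1; P2→R gives 9>7]
(A,Q): NE
(A,R): not NE [P1→B gives 10>9]
(A,S): not NE [P2→R gives 9>0]
(B,P): not NE [P2→Q gives 7>4]
(B,Q): not NE [P1→A gives 8>5]
(B,R): not NE [P2→Q gives 7>0]
(B,S): not NE [P1→C gives 6>5; P2→Q gives 7>4]
(C,P): NE
(C,Q): not NE [P1→A gives 8>0; P2→P gives 9>7]
(C,R): not NE [P1→B gives 10>6; P2→P gives 9>0]
(C,S): not NE [P2→P gives 9>4]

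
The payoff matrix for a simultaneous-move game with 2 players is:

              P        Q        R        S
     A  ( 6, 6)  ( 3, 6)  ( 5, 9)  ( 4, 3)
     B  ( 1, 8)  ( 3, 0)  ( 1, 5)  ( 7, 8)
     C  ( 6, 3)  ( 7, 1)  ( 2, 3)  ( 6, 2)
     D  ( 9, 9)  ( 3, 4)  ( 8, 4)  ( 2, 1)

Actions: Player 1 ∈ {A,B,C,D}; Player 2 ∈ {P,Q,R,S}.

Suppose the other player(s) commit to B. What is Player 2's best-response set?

u_2(P vs B) = 8
u_2(Q vs B) = 0
u_2(R vs B) = 5
u_2(S vs B) = 8
max payoff 8 at {P,S}

BR_2 = {P,S}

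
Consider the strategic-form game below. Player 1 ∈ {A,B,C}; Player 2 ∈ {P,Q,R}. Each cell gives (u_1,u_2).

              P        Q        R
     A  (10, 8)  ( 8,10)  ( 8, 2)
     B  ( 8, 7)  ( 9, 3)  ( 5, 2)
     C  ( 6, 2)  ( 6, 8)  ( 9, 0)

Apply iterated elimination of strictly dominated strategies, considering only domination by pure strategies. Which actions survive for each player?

IESDS → P1:{A,B} P2:{P,Q}

P2 drop R (P beats it: A:8>2 B:7>2 C:2>0)
P1 drop C (A beats it: P:10>6 Q:8>6)
P1→{A,B} P2→{P,Q}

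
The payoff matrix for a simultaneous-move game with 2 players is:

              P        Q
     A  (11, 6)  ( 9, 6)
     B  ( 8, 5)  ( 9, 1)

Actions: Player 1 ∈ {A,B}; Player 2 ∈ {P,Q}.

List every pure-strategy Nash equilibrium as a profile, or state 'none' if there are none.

Nash profiles: (A,P), (A,Q)

(A,P): NE
(A,Q): NE
(B,P): not NE [P1→A gives 11>8]
(B,Q): not NE [P2→P gives 5>1]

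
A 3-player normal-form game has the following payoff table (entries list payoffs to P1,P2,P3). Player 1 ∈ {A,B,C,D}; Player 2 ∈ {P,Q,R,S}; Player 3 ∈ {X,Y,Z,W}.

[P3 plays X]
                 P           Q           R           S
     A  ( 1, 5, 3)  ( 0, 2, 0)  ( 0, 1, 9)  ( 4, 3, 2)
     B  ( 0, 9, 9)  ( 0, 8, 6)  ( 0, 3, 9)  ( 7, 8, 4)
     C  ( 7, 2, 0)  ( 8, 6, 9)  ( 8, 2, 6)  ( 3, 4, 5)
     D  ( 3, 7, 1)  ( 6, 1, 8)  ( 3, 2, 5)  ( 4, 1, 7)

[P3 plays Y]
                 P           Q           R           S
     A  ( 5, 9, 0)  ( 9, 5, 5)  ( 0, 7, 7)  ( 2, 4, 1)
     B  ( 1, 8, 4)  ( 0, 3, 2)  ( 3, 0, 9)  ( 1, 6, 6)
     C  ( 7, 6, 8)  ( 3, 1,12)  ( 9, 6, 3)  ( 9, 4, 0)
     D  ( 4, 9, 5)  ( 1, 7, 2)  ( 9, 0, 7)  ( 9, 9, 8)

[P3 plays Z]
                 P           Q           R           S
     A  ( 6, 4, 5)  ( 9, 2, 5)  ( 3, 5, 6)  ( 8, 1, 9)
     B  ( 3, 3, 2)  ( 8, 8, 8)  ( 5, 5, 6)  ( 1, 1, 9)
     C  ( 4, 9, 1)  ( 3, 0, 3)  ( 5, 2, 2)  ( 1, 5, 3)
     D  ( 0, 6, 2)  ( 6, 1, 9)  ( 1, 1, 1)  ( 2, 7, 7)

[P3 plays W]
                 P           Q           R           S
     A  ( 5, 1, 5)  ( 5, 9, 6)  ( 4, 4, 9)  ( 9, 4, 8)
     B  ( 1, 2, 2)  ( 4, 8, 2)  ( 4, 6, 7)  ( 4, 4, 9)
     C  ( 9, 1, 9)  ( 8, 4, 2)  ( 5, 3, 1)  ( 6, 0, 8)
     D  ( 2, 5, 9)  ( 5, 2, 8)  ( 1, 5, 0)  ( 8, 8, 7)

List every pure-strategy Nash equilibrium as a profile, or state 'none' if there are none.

(A,P,X): not NE [P1→C gives 7>1; P3→W gives 5>3]
(A,P,Y): not NE [P1→C gives 7>5; P3→W gives 5>0]
(A,P,Z): not NE [P2→R gives 5>4]
(A,P,W): not NE [P1→C gives 9>5; P2→Q gives 9>1]
(A,Q,X): not NE [P1→C gives 8>0; P2→P gives 5>2; P3→W gives 6>0]
(A,Q,Y): not NE [P2→P gives 9>5; P3→W gives 6>5]
(A,Q,Z): not NE [P2→R gives 5>2; P3→W gives 6>5]
(A,Q,W): not NE [P1→C gives 8>5]
(A,R,X): not NE [P1→C gives 8>0; P2→P gives 5>1]
(A,R,Y): not NE [P1→D gives 9>0; P2→P gives 9>7; P3→W gives 9>7]
(A,R,Z): not NE [P1→C gives 5>3; P3→W gives 9>6]
(A,R,W): not NE [P1→C gives 5>4; P2→Q gives 9>4]
(A,S,X): not NE [P1→B gives 7>4; P2→P gives 5>3; P3→Z gives 9>2]
(A,S,Y): not NE [P1→D gives 9>2; P2→P gives 9>4; P3→Z gives 9>1]
(A,S,Z): not NE [P2→R gives 5>1]
(A,S,W): not NE [P2→Q gives 9>4; P3→Z gives 9>8]
(B,P,X): not NE [P1→C gives 7>0]
(B,P,Y): not NE [P1→C gives 7>1; P3→X gives 9>4]
(B,P,Z): not NE [P1→A gives 6>3; P2→Q gives 8>3; P3→X gives 9>2]
(B,P,W): not NE [P1→C gives 9>1; P2→Q gives 8>2; P3→X gives 9>2]
(B,Q,X): not NE [P1→C gives 8>0; P2→P gives 9>8; P3→Z gives 8>6]
(B,Q,Y): not NE [P1→A gives 9>0; P2→P gives 8>3; P3→Z gives 8>2]
(B,Q,Z): not NE [P1→A gives 9>8]
(B,Q,W): not NE [P1→C gives 8>4; P3→Z gives 8>2]
(B,R,X): not NE [P1→C gives 8>0; P2→P gives 9>3]
(B,R,Y): not NE [P1→D gives 9>3; P2→P gives 8>0]
(B,R,Z): not NE [P2→Q gives 8>5; P3→Y gives 9>6]
(B,R,W): not NE [P1→C gives 5>4; P2→Q gives 8>6; P3→Y gives 9>7]
(B,S,X): not NE [P2→P gives 9>8; P3→W gives 9>4]
(B,S,Y): not NE [P1→D gives 9>1; P2→P gives 8>6; P3→W gives 9>6]
(B,S,Z): not NE [P1→A gives 8>1; P2→Q gives 8>1]
(B,S,W): not NE [P1→A gives 9>4; P2→Q gives 8>4]
(C,P,X): not NE [P2→Q gives 6>2; P3→W gives 9>0]
(C,P,Y): not NE [P3→W gives 9>8]
(C,P,Z): not NE [P1→A gives 6>4; P3→W gives 9>1]
(C,P,W): not NE [P2→Q gives 4>1]
(C,Q,X): not NE [P3→Y gives 12>9]
(C,Q,Y): not NE [P1→A gives 9>3; P2→R gives 6>1]
(C,Q,Z): not NE [P1→A gives 9>3; P2→P gives 9>0; P3→Y gives 12>3]
(C,Q,W): not NE [P3→Y gives 12>2]
(C,R,X): not NE [P2→Q gives 6>2]
(C,R,Y): not NE [P3→X gives 6>3]
(C,R,Z): not NE [P2→P gives 9>2; P3→X gives 6>2]
(C,R,W): not NE [P2→Q gives 4>3; P3→X gives 6>1]
(C,S,X): not NE [P1→B gives 7>3; P2→Q gives 6>4; P3→W gives 8>5]
(C,S,Y): not NE [P2→R gives 6>4; P3→W gives 8>0]
(C,S,Z): not NE [P1→A gives 8>1; P2→P gives 9>5; P3→W gives 8>3]
(C,S,W): not NE [P1→A gives 9>6; P2→Q gives 4>0]
(D,P,X): not NE [P1→C gives 7>3; P3→W gives 9>1]
(D,P,Y): not NE [P1→C gives 7>4; P3→W gives 9>5]
(D,P,Z): not NE [P1→A gives 6>0; P2→S gives 7>6; P3→W gives 9>2]
(D,P,W): not NE [P1→C gives 9>2; P2→S gives 8>5]
(D,Q,X): not NE [P1→C gives 8>6; P2→P gives 7>1; P3→Z gives 9>8]
(D,Q,Y): not NE [P1→A gives 9>1; P2→S gives 9>7; P3→Z gives 9>2]
(D,Q,Z): not NE [P1→A gives 9>6; P2→S gives 7>1]
(D,Q,W): not NE [P1→C gives 8>5; P2→S gives 8>2; P3→Z gives 9>8]
(D,R,X): not NE [P1→C gives 8>3; P2→P gives 7>2; P3→Y gives 7>5]
(D,R,Y): not NE [P2→S gives 9>0]
(D,R,Z): not NE [P1→C gives 5>1; P2→S gives 7>1; P3→Y gives 7>1]
(D,R,W): not NE [P1→C gives 5>1; P2→S gives 8>5; P3→Y gives 7>0]
(D,S,X): not NE [P1→B gives 7>4; P2→P gives 7>1; P3→Y gives 8>7]
(D,S,Y): NE
(D,S,Z): not NE [P1→A gives 8>2; P3→Y gives 8>7]
(D,S,W): not NE [P1→A gives 9>8; P3→Y gives 8>7]

PSNE = {(D,S,Y)}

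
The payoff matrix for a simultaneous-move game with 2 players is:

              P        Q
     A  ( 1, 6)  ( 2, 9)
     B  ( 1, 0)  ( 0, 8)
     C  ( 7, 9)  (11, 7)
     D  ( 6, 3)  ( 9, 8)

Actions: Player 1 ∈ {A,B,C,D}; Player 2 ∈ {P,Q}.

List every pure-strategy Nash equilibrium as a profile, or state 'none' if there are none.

(A,P): not NE [P1→C gives 7>1; P2→Q gives 9>6]
(A,Q): not NE [P1→C gives 11>2]
(B,P): not NE [P1→C gives 7>1; P2→Q gives 8>0]
(B,Q): not NE [P1→C gives 11>0]
(C,P): NE
(C,Q): not NE [P2→P gives 9>7]
(D,P): not NE [P1→C gives 7>6; P2→Q gives 8>3]
(D,Q): not NE [P1→C gives 11>9]

NE set: (C,P)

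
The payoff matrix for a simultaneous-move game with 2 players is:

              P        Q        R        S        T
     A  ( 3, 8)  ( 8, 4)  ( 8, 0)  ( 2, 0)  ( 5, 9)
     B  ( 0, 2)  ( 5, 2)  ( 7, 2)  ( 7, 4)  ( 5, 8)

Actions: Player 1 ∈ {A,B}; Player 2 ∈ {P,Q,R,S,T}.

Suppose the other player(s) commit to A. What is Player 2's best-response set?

BR_2 = {T}

u_2(P vs A) = 8
u_2(Q vs A) = 4
u_2(R vs A) = 0
u_2(S vs A) = 0
u_2(T vs A) = 9
max payoff 9 at {T}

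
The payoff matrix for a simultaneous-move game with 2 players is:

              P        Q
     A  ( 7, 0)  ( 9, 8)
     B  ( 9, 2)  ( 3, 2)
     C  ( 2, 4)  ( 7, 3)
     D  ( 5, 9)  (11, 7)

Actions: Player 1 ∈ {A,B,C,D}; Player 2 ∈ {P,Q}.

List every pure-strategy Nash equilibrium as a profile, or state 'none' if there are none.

NE set: (B,P)

(A,P): not NE [P1→B gives 9>7; P2→Q gives 8>0]
(A,Q): not NE [P1→D gives 11>9]
(B,P): NE
(B,Q): not NE [P1→D gives 11>3]
(C,P): not NE [P1→B gives 9>2]
(C,Q): not NE [P1→D gives 11>7; P2→P gives 4>3]
(D,P): not NE [P1→B gives 9>5]
(D,Q): not NE [P2→P gives 9>7]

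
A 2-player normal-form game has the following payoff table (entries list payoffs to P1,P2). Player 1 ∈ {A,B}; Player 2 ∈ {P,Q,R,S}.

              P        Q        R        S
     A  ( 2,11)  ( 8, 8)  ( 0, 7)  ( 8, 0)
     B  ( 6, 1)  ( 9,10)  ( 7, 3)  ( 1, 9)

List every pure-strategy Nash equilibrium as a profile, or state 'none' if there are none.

(A,P): not NE [P1→B gives 6>2]
(A,Q): not NE [P1→B gives 9>8; P2→P gives 11>8]
(A,R): not NE [P1→B gives 7>0; P2→P gives 11>7]
(A,S): not NE [P2→P gives 11>0]
(B,P): not NE [P2→Q gives 10>1]
(B,Q): NE
(B,R): not NE [P2→Q gives 10>3]
(B,S): not NE [P1→A gives 8>1; P2→Q gives 10>9]

Nash profiles: (B,Q)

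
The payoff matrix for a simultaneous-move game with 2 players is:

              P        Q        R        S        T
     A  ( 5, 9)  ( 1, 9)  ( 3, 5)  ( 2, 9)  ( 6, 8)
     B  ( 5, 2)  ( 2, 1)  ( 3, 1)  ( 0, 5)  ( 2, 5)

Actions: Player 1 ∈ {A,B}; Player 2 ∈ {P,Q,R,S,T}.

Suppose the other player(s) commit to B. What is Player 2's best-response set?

P2 best: {S,T}

u_2(P vs B) = 2
u_2(Q vs B) = 1
u_2(R vs B) = 1
u_2(S vs B) = 5
u_2(T vs B) = 5
max payoff 5 at {S,T}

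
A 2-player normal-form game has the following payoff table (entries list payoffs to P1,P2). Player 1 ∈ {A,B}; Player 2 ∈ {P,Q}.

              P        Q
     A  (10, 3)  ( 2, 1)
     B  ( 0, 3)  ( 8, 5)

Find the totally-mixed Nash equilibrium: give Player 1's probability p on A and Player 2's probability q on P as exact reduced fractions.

(p,q) = (1/2, 3/8)

P1 indiff ⇒ q·10+(1-q)·2 = q·0+(1-q)·8 ⇒ q(10) = (1-q)(6) ⇒ q = 3/8
P2 indiff ⇒ p·3+(1-p)·3 = p·1+(1-p)·5 ⇒ p(2) = (1-p)(2) ⇒ p = 1/2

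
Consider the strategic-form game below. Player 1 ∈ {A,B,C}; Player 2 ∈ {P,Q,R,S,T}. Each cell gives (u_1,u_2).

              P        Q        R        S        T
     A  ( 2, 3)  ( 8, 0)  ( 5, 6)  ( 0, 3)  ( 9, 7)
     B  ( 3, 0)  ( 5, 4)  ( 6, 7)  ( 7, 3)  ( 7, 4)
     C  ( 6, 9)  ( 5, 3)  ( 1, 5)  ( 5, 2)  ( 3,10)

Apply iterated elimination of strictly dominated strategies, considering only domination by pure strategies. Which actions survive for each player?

P2 drop P (T beats it: A:7>3 B:4>0 C:10>9)
P2 drop Q (R beats it: A:6>0 B:7>4 C:5>3)
P1 drop C (B beats it: R:6>1 S:7>5 T:7>3)
P2 drop S (R beats it: A:6>3 B:7>3)
P1→{A,B} P2→{R,T}

IESDS → P1:{A,B} P2:{R,T}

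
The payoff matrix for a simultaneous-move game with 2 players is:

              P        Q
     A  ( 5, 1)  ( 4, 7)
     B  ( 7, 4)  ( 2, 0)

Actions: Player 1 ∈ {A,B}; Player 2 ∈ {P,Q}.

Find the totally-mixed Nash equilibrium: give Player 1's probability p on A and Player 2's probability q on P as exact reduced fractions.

(p,q) = (2/5, 1/2)

P1 indiff ⇒ q·5+(1-q)·4 = q·7+(1-q)·2 ⇒ q(-2) = (1-q)(-2) ⇒ q = 1/2
P2 indiff ⇒ p·1+(1-p)·4 = p·7+(1-p)·0 ⇒ p(-6) = (1-p)(-4) ⇒ p = 2/5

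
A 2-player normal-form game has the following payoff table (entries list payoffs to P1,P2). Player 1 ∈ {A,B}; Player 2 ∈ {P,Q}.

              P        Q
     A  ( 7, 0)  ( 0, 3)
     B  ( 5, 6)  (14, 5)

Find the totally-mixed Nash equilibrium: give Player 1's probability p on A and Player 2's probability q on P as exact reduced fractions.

P1 indiff ⇒ q·7+(1-q)·0 = q·5+(1-q)·14 ⇒ q(2) = (1-q)(14) ⇒ q = 7/8
P2 indiff ⇒ p·0+(1-p)·6 = p·3+(1-p)·5 ⇒ p(-3) = (1-p)(-1) ⇒ p = 1/4

p=1/4, q=7/8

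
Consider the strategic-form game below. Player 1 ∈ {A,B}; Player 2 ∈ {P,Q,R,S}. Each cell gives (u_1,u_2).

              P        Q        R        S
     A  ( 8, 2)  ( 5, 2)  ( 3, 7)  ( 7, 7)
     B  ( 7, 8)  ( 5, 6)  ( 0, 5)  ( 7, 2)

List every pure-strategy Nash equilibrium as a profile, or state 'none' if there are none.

Nash profiles: (A,R), (A,S)

(A,P): not NE [P2→S gives 7>2]
(A,Q): not NE [P2→S gives 7>2]
(A,R): NE
(A,S): NE
(B,P): not NE [P1→A gives 8>7]
(B,Q): not NE [P2→P gives 8>6]
(B,R): not NE [P1→A gives 3>0; P2→P gives 8>5]
(B,S): not NE [P2→P gives 8>2]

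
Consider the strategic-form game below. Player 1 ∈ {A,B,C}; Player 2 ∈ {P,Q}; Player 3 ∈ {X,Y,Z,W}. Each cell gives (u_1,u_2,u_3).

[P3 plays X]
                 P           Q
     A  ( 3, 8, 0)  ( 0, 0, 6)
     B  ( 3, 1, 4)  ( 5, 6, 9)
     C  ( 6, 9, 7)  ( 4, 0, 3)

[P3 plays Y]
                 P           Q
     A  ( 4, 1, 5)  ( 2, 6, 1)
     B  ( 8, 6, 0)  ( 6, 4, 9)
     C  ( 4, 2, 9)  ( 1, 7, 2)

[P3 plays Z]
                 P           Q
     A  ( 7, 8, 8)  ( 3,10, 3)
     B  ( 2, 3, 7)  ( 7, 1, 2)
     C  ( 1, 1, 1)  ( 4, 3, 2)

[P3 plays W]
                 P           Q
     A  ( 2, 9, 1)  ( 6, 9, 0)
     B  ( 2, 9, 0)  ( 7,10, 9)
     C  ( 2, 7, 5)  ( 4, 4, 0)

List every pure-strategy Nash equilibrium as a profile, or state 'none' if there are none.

NE set: (B,Q,X), (B,Q,W)

(A,P,X): not NE [P1→C gives 6>3; P3→Z gives 8>0]
(A,P,Y): not NE [P1→B gives 8>4; P2→Q gives 6>1; P3→Z gives 8>5]
(A,P,Z): not NE [P2→Q gives 10>8]
(A,P,W): not NE [P3→Z gives 8>1]
(A,Q,X): not NE [P1→B gives 5>0; P2→P gives 8>0]
(A,Q,Y): not NE [P1→B gives 6>2; P3→X gives 6>1]
(A,Q,Z): not NE [P1→B gives 7>3; P3→X gives 6>3]
(A,Q,W): not NE [P1→B gives 7>6; P3→X gives 6>0]
(B,P,X): not NE [P1→C gives 6>3; P2→Q gives 6>1; P3→Z gives 7>4]
(B,P,Y): not NE [P3→Z gives 7>0]
(B,P,Z): not NE [P1→A gives 7>2]
(B,P,W): not NE [P2→Q gives 10>9; P3→Z gives 7>0]
(B,Q,X): NE
(B,Q,Y): not NE [P2→P gives 6>4]
(B,Q,Z): not NE [P2→P gives 3>1; P3→W gives 9>2]
(B,Q,W): NE
(C,P,X): not NE [P3→Y gives 9>7]
(C,P,Y): not NE [P1→B gives 8>4; P2→Q gives 7>2]
(C,P,Z): not NE [P1→A gives 7>1; P2→Q gives 3>1; P3→Y gives 9>1]
(C,P,W): not NE [P3→Y gives 9>5]
(C,Q,X): not NE [P1→B gives 5>4; P2→P gives 9>0]
(C,Q,Y): not NE [P1→B gives 6>1; P3→X gives 3>2]
(C,Q,Z): not NE [P1→B gives 7>4; P3→X gives 3>2]
(C,Q,W): not NE [P1→B gives 7>4; P2→P gives 7>4; P3→X gives 3>0]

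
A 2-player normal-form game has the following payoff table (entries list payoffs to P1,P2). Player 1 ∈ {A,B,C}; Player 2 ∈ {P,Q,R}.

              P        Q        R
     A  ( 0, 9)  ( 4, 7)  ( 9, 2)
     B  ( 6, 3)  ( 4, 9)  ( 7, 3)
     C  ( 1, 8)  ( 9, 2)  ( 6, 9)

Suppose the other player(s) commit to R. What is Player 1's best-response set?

BR_1 = {A}

u_1(A vs R) = 9
u_1(B vs R) = 7
u_1(C vs R) = 6
max payoff 9 at {A}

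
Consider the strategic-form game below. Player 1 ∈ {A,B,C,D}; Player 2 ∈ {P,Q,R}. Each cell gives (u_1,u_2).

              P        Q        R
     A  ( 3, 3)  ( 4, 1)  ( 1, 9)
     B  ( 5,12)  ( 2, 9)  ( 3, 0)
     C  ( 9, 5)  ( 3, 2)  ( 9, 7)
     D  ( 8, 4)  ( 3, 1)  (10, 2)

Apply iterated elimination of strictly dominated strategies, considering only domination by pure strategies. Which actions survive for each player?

IESDS → P1:{C,D} P2:{P,R}

P1 drop B (C beats it: P:9>5 Q:3>2 R:9>3)
P2 drop Q (P beats it: A:3>1 C:5>2 D:4>1)
P1 drop A (C beats it: P:9>3 R:9>1)
P1→{C,D} P2→{P,R}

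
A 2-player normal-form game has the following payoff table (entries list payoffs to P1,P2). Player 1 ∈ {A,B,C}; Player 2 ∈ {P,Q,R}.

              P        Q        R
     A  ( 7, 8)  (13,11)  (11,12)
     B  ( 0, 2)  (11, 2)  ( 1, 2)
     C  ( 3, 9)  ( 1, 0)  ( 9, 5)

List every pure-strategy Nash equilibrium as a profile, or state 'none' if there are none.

(A,P): not NE [P2→R gives 12>8]
(A,Q): not NE [P2→R gives 12>11]
(A,R): NE
(B,P): not NE [P1→A gives 7>0]
(B,Q): not NE [P1→A gives 13>11]
(B,R): not NE [P1→A gives 11>1]
(C,P): not NE [P1→A gives 7>3]
(C,Q): not NE [P1→A gives 13>1; P2→P gives 9>0]
(C,R): not NE [P1→A gives 11>9; P2→P gives 9>5]

Nash profiles: (A,R)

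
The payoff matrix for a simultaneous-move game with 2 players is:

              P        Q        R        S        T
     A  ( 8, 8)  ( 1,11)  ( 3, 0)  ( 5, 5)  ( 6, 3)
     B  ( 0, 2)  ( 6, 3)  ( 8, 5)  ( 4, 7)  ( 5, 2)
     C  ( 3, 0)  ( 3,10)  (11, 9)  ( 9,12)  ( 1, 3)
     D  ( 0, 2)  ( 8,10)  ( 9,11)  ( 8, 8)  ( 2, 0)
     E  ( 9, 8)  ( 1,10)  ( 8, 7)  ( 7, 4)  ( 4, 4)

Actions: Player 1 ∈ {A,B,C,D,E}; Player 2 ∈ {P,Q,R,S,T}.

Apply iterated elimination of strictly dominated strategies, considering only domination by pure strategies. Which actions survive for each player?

Survivors P1:{C,D} P2:{Q,R,S}

P2 drop P (Q beats it: A:11>8 B:3>2 C:10>0 D:10>2 E:10>8)
P2 drop T (Q beats it: A:11>3 B:3>2 C:10>3 D:10>0 E:10>4)
P1 drop A (C beats it: Q:3>1 R:11>3 S:9>5)
P1 drop B (D beats it: Q:8>6 R:9>8 S:8>4)
P1 drop E (C beats it: Q:3>1 R:11>8 S:9>7)
P1→{C,D} P2→{Q,R,S}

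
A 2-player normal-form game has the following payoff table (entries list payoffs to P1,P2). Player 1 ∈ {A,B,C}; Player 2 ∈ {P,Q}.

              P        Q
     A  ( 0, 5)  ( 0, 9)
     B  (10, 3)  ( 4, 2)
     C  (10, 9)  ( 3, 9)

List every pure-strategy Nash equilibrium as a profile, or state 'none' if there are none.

Nash profiles: (B,P), (C,P)

(A,P): not NE [P1→C gives 10>0; P2→Q gives 9>5]
(A,Q): not NE [P1→B gives 4>0]
(B,P): NE
(B,Q): not NE [P2→P gives 3>2]
(C,P): NE
(C,Q): not NE [P1→B gives 4>3]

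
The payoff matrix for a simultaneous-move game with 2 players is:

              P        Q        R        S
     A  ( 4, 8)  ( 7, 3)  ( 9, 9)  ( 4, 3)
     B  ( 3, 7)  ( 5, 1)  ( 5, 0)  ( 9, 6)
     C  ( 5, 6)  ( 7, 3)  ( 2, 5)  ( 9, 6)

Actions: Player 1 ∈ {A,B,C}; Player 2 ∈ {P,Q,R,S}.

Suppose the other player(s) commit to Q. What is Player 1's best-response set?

u_1(A vs Q) = 7
u_1(B vs Q) = 5
u_1(C vs Q) = 7
max payoff 7 at {A,C}

BR_1 = {A,C}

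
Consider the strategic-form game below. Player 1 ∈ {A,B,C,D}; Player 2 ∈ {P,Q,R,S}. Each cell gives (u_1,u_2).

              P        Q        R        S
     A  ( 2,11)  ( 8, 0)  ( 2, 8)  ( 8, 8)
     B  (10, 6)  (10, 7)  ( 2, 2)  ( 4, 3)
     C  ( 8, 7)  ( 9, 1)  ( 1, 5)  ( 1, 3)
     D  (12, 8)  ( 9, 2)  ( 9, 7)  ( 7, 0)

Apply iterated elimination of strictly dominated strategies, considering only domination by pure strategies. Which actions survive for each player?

Survivors P1:{B,D} P2:{P,Q}

P1 drop C (B beats it: P:10>8 Q:10>9 R:2>1 S:4>1)
P2 drop R (P beats it: A:11>8 B:6>2 D:8>7)
P2 drop S (P beats it: A:11>8 B:6>3 D:8>0)
P1 drop A (B beats it: P:10>2 Q:10>8)
P1→{B,D} P2→{P,Q}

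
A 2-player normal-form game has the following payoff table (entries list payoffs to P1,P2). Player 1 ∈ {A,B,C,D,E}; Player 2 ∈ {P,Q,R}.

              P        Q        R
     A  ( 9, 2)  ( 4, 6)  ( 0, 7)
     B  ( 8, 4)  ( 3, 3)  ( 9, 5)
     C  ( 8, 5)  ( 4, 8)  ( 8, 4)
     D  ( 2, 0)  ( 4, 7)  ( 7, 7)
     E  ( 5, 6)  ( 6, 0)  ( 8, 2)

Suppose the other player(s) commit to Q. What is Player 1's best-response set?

argmax u_1 = {E}

u_1(A vs Q) = 4
u_1(B vs Q) = 3
u_1(C vs Q) = 4
u_1(D vs Q) = 4
u_1(E vs Q) = 6
max payoff 6 at {E}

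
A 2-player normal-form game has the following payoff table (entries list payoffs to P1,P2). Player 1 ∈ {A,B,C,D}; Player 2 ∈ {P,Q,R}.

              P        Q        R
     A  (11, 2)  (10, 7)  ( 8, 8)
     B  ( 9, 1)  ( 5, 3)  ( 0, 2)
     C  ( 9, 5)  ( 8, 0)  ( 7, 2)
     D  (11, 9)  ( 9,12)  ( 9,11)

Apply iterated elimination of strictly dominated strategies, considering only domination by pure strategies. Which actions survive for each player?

IESDS → P1:{A,D} P2:{Q,R}

P1 drop B (A beats it: P:11>9 Q:10>5 R:8>0)
P1 drop C (A beats it: P:11>9 Q:10>8 R:8>7)
P2 drop P (Q beats it: A:7>2 D:12>9)
P1→{A,D} P2→{Q,R}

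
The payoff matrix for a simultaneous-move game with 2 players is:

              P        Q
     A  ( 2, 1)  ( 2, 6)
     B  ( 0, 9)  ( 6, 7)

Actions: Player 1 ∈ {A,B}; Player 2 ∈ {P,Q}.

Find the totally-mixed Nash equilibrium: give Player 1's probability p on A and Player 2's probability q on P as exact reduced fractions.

P1 indiff ⇒ q·2+(1-q)·2 = q·0+(1-q)·6 ⇒ q(2) = (1-q)(4) ⇒ q = 2/3
P2 indiff ⇒ p·1+(1-p)·9 = p·6+(1-p)·7 ⇒ p(-5) = (1-p)(-2) ⇒ p = 2/7

P1 mixes 2/7 on A; P2 mixes 2/3 on P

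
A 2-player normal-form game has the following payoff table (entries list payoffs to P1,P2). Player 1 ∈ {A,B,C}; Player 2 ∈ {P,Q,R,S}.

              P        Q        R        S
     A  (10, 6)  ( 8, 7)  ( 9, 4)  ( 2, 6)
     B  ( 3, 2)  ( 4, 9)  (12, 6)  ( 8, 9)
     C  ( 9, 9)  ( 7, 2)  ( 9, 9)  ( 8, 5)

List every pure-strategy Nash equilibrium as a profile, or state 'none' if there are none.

(A,P): not NE [P2→Q gives 7>6]
(A,Q): NE
(A,R): not NE [P1→B gives 12>9; P2→Q gives 7>4]
(A,S): not NE [P1→C gives 8>2; P2→Q gives 7>6]
(B,P): not NE [P1→A gives 10>3; P2→S gives 9>2]
(B,Q): not NE [P1→A gives 8>4]
(B,R): not NE [P2→S gives 9>6]
(B,S): NE
(C,P): not NE [P1→A gives 10>9]
(C,Q): not NE [P1→A gives 8>7; P2→R gives 9>2]
(C,R): not NE [P1→B gives 12>9]
(C,S): not NE [P2→R gives 9>5]

NE set: (A,Q), (B,S)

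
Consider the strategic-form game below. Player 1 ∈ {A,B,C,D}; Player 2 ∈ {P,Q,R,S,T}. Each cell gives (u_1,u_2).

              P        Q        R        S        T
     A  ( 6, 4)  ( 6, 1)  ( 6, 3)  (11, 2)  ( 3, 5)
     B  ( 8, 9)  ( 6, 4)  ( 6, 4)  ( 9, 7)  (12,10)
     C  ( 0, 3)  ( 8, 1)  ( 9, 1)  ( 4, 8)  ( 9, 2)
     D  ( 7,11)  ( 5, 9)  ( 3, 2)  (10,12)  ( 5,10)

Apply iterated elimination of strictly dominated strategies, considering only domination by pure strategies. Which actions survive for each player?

IESDS → P1:{A,B,D} P2:{P,S,T}

P2 drop Q (P beats it: A:4>1 B:9>4 C:3>1 D:11>9)
P2 drop R (P beats it: A:4>3 B:9>4 C:3>1 D:11>2)
P1 drop C (B beats it: P:8>0 S:9>4 T:12>9)
P1→{A,B,D} P2→{P,S,T}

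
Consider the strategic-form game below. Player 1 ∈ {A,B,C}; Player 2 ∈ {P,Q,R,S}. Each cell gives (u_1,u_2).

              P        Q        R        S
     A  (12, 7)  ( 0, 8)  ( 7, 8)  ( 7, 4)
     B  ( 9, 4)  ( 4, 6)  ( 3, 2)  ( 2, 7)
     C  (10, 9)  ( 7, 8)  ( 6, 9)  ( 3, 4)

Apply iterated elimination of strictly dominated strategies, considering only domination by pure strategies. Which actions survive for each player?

P1 drop B (C beats it: P:10>9 Q:7>4 R:6>3 S:3>2)
P2 drop S (P beats it: A:7>4 C:9>4)
P1→{A,C} P2→{P,Q,R}

Remaining: P1:{A,C} P2:{P,Q,R}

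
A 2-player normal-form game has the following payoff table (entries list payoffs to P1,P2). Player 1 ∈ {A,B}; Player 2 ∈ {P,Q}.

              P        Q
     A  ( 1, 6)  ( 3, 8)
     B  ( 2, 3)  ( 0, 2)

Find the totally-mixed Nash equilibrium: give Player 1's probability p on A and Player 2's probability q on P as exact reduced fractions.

p=1/3, q=3/4

P1 indiff ⇒ q·1+(1-q)·3 = q·2+(1-q)·0 ⇒ q(-1) = (1-q)(-3) ⇒ q = 3/4
P2 indiff ⇒ p·6+(1-p)·3 = p·8+(1-p)·2 ⇒ p(-2) = (1-p)(-1) ⇒ p = 1/3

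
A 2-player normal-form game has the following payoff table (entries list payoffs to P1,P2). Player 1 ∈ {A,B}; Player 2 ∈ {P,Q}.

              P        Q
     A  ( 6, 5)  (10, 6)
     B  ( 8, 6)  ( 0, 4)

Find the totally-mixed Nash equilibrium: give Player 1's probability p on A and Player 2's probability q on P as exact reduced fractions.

P1 indiff ⇒ q·6+(1-q)·10 = q·8+(1-q)·0 ⇒ q(-2) = (1-q)(-10) ⇒ q = 5/6
P2 indiff ⇒ p·5+(1-p)·6 = p·6+(1-p)·4 ⇒ p(-1) = (1-p)(-2) ⇒ p = 2/3

p=2/3, q=5/6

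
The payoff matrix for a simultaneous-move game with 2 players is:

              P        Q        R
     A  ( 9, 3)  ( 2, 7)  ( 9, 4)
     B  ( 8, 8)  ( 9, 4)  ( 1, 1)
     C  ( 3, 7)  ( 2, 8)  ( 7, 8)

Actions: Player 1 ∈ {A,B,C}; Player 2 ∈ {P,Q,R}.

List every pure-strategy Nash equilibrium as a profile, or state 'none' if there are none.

PSNE: ∅

(A,P): not NE [P2→Q gives 7>3]
(A,Q): not NE [P1→B gives 9>2]
(A,R): not NE [P2→Q gives 7>4]
(B,P): not NE [P1→A gives 9>8]
(B,Q): not NE [P2→P gives 8>4]
(B,R): not NE [P1→A gives 9>1; P2→P gives 8>1]
(C,P): not NE [P1→A gives 9>3; P2→R gives 8>7]
(C,Q): not NE [P1→B gives 9>2]
(C,R): not NE [P1→A gives 9>7]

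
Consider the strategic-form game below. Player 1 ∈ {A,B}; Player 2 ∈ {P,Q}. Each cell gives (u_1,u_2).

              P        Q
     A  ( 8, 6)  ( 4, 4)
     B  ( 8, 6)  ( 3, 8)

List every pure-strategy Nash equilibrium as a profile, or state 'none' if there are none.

NE set: (A,P)

(A,P): NE
(A,Q): not NE [P2→P gives 6>4]
(B,P): not NE [P2→Q gives 8>6]
(B,Q): not NE [P1→A gives 4>3]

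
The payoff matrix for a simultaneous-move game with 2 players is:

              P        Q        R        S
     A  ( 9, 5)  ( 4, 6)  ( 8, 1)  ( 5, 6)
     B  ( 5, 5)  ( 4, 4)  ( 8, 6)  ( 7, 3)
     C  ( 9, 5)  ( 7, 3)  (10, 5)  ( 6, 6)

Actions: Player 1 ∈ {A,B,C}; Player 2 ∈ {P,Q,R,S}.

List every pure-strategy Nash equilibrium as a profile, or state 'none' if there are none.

(A,P): not NE [P2→S gives 6>5]
(A,Q): not NE [P1→C gives 7>4]
(A,R): not NE [P1→C gives 10>8; P2→S gives 6>1]
(A,S): not NE [P1→B gives 7>5]
(B,P): not NE [P1→C gives 9>5; P2→R gives 6>5]
(B,Q): not NE [P1→C gives 7>4; P2→R gives 6>4]
(B,R): not NE [P1→C gives 10>8]
(B,S): not NE [P2→R gives 6>3]
(C,P): not NE [P2→S gives 6>5]
(C,Q): not NE [P2→S gives 6>3]
(C,R): not NE [P2→S gives 6>5]
(C,S): not NE [P1→B gives 7>6]

Equilibria: none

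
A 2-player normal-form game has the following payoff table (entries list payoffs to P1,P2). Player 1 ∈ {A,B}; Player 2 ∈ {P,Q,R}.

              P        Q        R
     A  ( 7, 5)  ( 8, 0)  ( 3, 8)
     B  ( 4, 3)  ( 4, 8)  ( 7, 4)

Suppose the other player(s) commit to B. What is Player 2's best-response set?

argmax u_2 = {Q}

u_2(P vs B) = 3
u_2(Q vs B) = 8
u_2(R vs B) = 4
max payoff 8 at {Q}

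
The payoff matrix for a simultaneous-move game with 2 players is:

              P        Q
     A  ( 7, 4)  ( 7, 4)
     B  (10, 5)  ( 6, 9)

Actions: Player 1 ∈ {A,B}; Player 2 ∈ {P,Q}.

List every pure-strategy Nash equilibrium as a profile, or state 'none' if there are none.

NE set: (A,Q)

(A,P): not NE [P1→B gives 10>7]
(A,Q): NE
(B,P): not NE [P2→Q gives 9>5]
(B,Q): not NE [P1→A gives 7>6]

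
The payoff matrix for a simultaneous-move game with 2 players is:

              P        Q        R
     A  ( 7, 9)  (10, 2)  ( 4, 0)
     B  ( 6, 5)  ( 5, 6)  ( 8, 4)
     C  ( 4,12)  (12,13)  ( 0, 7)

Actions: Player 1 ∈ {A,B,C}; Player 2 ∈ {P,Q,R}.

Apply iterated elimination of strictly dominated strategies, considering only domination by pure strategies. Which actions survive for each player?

P2 drop R (P beats it: A:9>0 B:5>4 C:12>7)
P1 drop B (A beats it: P:7>6 Q:10>5)
P1→{A,C} P2→{P,Q}

Remaining: P1:{A,C} P2:{P,Q}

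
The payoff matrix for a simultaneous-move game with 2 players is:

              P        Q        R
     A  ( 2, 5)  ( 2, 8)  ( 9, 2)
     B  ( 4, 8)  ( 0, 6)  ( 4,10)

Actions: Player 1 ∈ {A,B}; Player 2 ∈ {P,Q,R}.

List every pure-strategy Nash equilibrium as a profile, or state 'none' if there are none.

(A,P): not NE [P1→B gives 4>2; P2→Q gives 8>5]
(A,Q): NE
(A,R): not NE [P2→Q gives 8>2]
(B,P): not NE [P2→R gives 10>8]
(B,Q): not NE [P1→A gives 2>0; P2→R gives 10>6]
(B,R): not NE [P1→A gives 9>4]

NE set: (A,Q)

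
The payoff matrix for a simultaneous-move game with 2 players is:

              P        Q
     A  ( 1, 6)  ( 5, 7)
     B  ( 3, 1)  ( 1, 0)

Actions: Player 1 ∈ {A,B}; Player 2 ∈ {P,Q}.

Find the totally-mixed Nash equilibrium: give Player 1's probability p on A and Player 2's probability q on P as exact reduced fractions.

p=1/2, q=2/3

P1 indiff ⇒ q·1+(1-q)·5 = q·3+(1-q)·1 ⇒ q(-2) = (1-q)(-4) ⇒ q = 2/3
P2 indiff ⇒ p·6+(1-p)·1 = p·7+(1-p)·0 ⇒ p(-1) = (1-p)(-1) ⇒ p = 1/2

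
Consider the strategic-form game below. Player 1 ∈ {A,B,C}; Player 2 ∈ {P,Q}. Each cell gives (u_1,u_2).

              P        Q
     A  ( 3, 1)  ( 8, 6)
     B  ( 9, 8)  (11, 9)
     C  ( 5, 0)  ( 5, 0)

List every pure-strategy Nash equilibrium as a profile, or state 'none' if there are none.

Nash profiles: (B,Q)

(A,P): not NE [P1→B gives 9>3; P2→Q gives 6>1]
(A,Q): not NE [P1→B gives 11>8]
(B,P): not NE [P2→Q gives 9>8]
(B,Q): NE
(C,P): not NE [P1→B gives 9>5]
(C,Q): not NE [P1→B gives 11>5]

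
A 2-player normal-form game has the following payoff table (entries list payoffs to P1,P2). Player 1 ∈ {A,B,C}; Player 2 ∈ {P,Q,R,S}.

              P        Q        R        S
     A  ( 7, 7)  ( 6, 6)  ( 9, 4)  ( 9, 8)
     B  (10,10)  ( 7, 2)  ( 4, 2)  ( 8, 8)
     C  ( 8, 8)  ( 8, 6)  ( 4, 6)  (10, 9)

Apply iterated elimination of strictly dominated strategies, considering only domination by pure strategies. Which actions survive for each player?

Remaining: P1:{B,C} P2:{P,S}

P2 drop Q (P beats it: A:7>6 B:10>2 C:8>6)
P2 drop R (P beats it: A:7>4 B:10>2 C:8>6)
P1 drop A (C beats it: P:8>7 S:10>9)
P1→{B,C} P2→{P,S}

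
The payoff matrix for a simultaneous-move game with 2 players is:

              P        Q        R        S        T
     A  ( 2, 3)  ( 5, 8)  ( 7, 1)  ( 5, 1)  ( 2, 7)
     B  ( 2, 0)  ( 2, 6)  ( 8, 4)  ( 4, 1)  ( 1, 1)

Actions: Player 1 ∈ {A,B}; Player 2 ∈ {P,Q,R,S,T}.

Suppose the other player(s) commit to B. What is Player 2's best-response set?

argmax u_2 = {Q}

u_2(P vs B) = 0
u_2(Q vs B) = 6
u_2(R vs B) = 4
u_2(S vs B) = 1
u_2(T vs B) = 1
max payoff 6 at {Q}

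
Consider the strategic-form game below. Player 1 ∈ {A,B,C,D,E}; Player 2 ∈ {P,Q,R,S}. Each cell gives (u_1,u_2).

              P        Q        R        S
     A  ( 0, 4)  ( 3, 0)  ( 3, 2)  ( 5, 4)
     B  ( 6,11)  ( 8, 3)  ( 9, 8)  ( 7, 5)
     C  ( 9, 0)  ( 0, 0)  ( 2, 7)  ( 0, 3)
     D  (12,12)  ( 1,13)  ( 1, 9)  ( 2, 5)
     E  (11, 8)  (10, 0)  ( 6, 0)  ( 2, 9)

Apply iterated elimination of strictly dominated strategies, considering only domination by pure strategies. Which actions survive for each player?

Remaining: P1:{B,D,E} P2:{P,Q,S}

P1 drop A (B beats it: P:6>0 Q:8>3 R:9>3 S:7>5)
P1 drop C (E beats it: P:11>9 Q:10>0 R:6>2 S:2>0)
P2 drop R (P beats it: B:11>8 D:12>9 E:8>0)
P1→{B,D,E} P2→{P,Q,S}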